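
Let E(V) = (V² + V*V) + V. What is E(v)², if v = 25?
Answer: 1625625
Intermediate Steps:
E(V) = V + 2*V² (E(V) = (V² + V²) + V = 2*V² + V = V + 2*V²)
E(v)² = (25*(1 + 2*25))² = (25*(1 + 50))² = (25*51)² = 1275² = 1625625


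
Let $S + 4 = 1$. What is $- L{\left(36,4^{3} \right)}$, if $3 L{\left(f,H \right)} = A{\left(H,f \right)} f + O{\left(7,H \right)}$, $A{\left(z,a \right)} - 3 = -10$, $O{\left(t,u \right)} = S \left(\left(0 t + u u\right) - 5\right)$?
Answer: $4175$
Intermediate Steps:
$S = -3$ ($S = -4 + 1 = -3$)
$O{\left(t,u \right)} = 15 - 3 u^{2}$ ($O{\left(t,u \right)} = - 3 \left(\left(0 t + u u\right) - 5\right) = - 3 \left(\left(0 + u^{2}\right) - 5\right) = - 3 \left(u^{2} - 5\right) = - 3 \left(-5 + u^{2}\right) = 15 - 3 u^{2}$)
$A{\left(z,a \right)} = -7$ ($A{\left(z,a \right)} = 3 - 10 = -7$)
$L{\left(f,H \right)} = 5 - H^{2} - \frac{7 f}{3}$ ($L{\left(f,H \right)} = \frac{- 7 f - \left(-15 + 3 H^{2}\right)}{3} = \frac{15 - 7 f - 3 H^{2}}{3} = 5 - H^{2} - \frac{7 f}{3}$)
$- L{\left(36,4^{3} \right)} = - (5 - \left(4^{3}\right)^{2} - 84) = - (5 - 64^{2} - 84) = - (5 - 4096 - 84) = \left(-1\right) \left(-4175\right) = 4175$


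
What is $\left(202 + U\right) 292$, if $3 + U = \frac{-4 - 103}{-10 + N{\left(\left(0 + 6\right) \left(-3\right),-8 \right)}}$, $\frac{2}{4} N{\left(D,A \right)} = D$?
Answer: $\frac{1352106}{23} \approx 58787.0$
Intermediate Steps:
$N{\left(D,A \right)} = 2 D$
$U = - \frac{31}{46}$ ($U = -3 + \frac{-4 - 103}{-10 + 2 \left(0 + 6\right) \left(-3\right)} = -3 - \frac{107}{-10 + 2 \cdot 6 \left(-3\right)} = -3 - \frac{107}{-10 + 2 \left(-18\right)} = -3 - \frac{107}{-10 - 36} = -3 - \frac{107}{-46} = -3 - - \frac{107}{46} = -3 + \frac{107}{46} = - \frac{31}{46} \approx -0.67391$)
$\left(202 + U\right) 292 = \left(202 - \frac{31}{46}\right) 292 = \frac{9261}{46} \cdot 292 = \frac{1352106}{23}$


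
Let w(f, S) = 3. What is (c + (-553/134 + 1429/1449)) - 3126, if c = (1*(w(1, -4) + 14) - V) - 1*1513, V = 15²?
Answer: -941732413/194166 ≈ -4850.1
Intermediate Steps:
V = 225
c = -1721 (c = (1*(3 + 14) - 1*225) - 1*1513 = (1*17 - 225) - 1513 = (17 - 225) - 1513 = -208 - 1513 = -1721)
(c + (-553/134 + 1429/1449)) - 3126 = (-1721 + (-553/134 + 1429/1449)) - 3126 = (-1721 - 609811/194166) - 3126 = -334769497/194166 - 3126 = -941732413/194166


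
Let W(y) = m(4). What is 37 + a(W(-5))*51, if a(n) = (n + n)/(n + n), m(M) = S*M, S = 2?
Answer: 88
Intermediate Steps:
m(M) = 2*M
W(y) = 8 (W(y) = 2*4 = 8)
a(n) = 1 (a(n) = (2*n)/((2*n)) = (2*n)*(1/(2*n)) = 1)
37 + a(W(-5))*51 = 37 + 1*51 = 37 + 51 = 88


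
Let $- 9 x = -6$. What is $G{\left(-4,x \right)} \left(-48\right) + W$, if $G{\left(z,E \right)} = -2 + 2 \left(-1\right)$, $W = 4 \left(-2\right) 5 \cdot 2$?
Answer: $112$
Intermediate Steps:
$x = \frac{2}{3}$ ($x = \left(- \frac{1}{9}\right) \left(-6\right) = \frac{2}{3} \approx 0.66667$)
$W = -80$ ($W = \left(-8\right) 10 = -80$)
$G{\left(z,E \right)} = -4$ ($G{\left(z,E \right)} = -2 - 2 = -4$)
$G{\left(-4,x \right)} \left(-48\right) + W = \left(-4\right) \left(-48\right) - 80 = 192 - 80 = 112$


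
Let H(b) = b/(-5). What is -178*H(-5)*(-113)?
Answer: 20114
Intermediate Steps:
H(b) = -b/5 (H(b) = b*(-⅕) = -b/5)
-178*H(-5)*(-113) = -(-178)*(-5)/5*(-113) = -178*1*(-113) = -178*(-113) = 20114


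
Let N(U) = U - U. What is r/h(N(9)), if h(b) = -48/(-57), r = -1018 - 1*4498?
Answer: -26201/4 ≈ -6550.3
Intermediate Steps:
r = -5516 (r = -1018 - 4498 = -5516)
N(U) = 0
h(b) = 16/19 (h(b) = -48*(-1/57) = 16/19)
r/h(N(9)) = -5516/16/19 = -5516*19/16 = -26201/4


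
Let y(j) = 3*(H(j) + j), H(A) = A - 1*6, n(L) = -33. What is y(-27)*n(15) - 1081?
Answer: 4859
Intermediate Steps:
H(A) = -6 + A (H(A) = A - 6 = -6 + A)
y(j) = -18 + 6*j (y(j) = 3*((-6 + j) + j) = 3*(-6 + 2*j) = -18 + 6*j)
y(-27)*n(15) - 1081 = (-18 + 6*(-27))*(-33) - 1081 = (-18 - 162)*(-33) - 1081 = -180*(-33) - 1081 = 5940 - 1081 = 4859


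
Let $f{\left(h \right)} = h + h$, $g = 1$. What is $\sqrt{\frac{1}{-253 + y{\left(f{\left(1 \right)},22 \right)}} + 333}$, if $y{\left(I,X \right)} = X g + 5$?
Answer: $\frac{\sqrt{17008082}}{226} \approx 18.248$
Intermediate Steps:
$f{\left(h \right)} = 2 h$
$y{\left(I,X \right)} = 5 + X$ ($y{\left(I,X \right)} = X 1 + 5 = X + 5 = 5 + X$)
$\sqrt{\frac{1}{-253 + y{\left(f{\left(1 \right)},22 \right)}} + 333} = \sqrt{\frac{1}{-253 + \left(5 + 22\right)} + 333} = \sqrt{\frac{1}{-253 + 27} + 333} = \sqrt{\frac{1}{-226} + 333} = \sqrt{- \frac{1}{226} + 333} = \sqrt{\frac{75257}{226}} = \frac{\sqrt{17008082}}{226}$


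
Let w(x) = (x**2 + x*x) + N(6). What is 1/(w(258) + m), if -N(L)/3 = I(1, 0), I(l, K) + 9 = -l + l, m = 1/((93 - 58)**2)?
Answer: 1225/163114876 ≈ 7.5100e-6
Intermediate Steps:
m = 1/1225 (m = 1/(35**2) = 1/1225 ≈ 0.00081633)
I(l, K) = -9 (I(l, K) = -9 + (-l + l) = -9 + 0 = -9)
N(L) = 27 (N(L) = -3*(-9) = 27)
w(x) = 27 + 2*x**2 (w(x) = (x**2 + x*x) + 27 = (x**2 + x**2) + 27 = 2*x**2 + 27 = 27 + 2*x**2)
1/(w(258) + m) = 1/((27 + 2*258**2) + 1/1225) = 1/((27 + 2*66564) + 1/1225) = 1/((27 + 133128) + 1/1225) = 1/(133155 + 1/1225) = 1/(163114876/1225) = 1225/163114876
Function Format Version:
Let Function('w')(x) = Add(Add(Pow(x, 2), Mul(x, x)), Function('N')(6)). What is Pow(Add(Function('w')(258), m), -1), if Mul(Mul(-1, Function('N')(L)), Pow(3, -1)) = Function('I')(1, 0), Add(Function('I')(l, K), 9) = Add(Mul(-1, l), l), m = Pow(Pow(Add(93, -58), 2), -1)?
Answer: Rational(1225, 163114876) ≈ 7.5100e-6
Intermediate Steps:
m = Rational(1, 1225) (m = Pow(Pow(35, 2), -1) = Pow(1225, -1) = Rational(1, 1225) ≈ 0.00081633)
Function('I')(l, K) = -9 (Function('I')(l, K) = Add(-9, Add(Mul(-1, l), l)) = Add(-9, 0) = -9)
Function('N')(L) = 27 (Function('N')(L) = Mul(-3, -9) = 27)
Function('w')(x) = Add(27, Mul(2, Pow(x, 2))) (Function('w')(x) = Add(Add(Pow(x, 2), Mul(x, x)), 27) = Add(Add(Pow(x, 2), Pow(x, 2)), 27) = Add(Mul(2, Pow(x, 2)), 27) = Add(27, Mul(2, Pow(x, 2))))
Pow(Add(Function('w')(258), m), -1) = Pow(Add(Add(27, Mul(2, Pow(258, 2))), Rational(1, 1225)), -1) = Pow(Add(Add(27, Mul(2, 66564)), Rational(1, 1225)), -1) = Pow(Add(Add(27, 133128), Rational(1, 1225)), -1) = Pow(Add(133155, Rational(1, 1225)), -1) = Pow(Rational(163114876, 1225), -1) = Rational(1225, 163114876)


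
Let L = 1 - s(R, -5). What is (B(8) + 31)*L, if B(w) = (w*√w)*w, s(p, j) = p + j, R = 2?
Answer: 124 + 512*√2 ≈ 848.08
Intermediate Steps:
s(p, j) = j + p
B(w) = w^(5/2) (B(w) = w^(3/2)*w = w^(5/2))
L = 4 (L = 1 - (-5 + 2) = 1 - 1*(-3) = 1 + 3 = 4)
(B(8) + 31)*L = (8^(5/2) + 31)*4 = (128*√2 + 31)*4 = (31 + 128*√2)*4 = 124 + 512*√2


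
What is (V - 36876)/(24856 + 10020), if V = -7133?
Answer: -44009/34876 ≈ -1.2619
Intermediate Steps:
(V - 36876)/(24856 + 10020) = (-7133 - 36876)/(24856 + 10020) = -44009/34876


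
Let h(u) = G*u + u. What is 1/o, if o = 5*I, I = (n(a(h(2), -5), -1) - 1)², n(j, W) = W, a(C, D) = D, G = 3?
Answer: 1/20 ≈ 0.050000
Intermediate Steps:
h(u) = 4*u (h(u) = 3*u + u = 4*u)
I = 4 (I = (-1 - 1)² = (-2)² = 4)
o = 20 (o = 5*4 = 20)
1/o = 1/20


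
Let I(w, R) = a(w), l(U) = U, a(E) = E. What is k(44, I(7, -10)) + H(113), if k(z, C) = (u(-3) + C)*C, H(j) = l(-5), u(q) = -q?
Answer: 65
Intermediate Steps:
H(j) = -5
I(w, R) = w
k(z, C) = C*(3 + C) (k(z, C) = (-1*(-3) + C)*C = (3 + C)*C = C*(3 + C))
k(44, I(7, -10)) + H(113) = 7*(3 + 7) - 5 = 7*10 - 5 = 70 - 5 = 65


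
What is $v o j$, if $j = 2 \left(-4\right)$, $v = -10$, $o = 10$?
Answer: $800$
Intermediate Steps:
$j = -8$
$v o j = \left(-10\right) 10 \left(-8\right) = \left(-100\right) \left(-8\right) = 800$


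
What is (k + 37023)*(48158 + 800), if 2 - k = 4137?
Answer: 1610130704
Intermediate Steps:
k = -4135 (k = 2 - 1*4137 = 2 - 4137 = -4135)
(k + 37023)*(48158 + 800) = (-4135 + 37023)*(48158 + 800) = 32888*48958 = 1610130704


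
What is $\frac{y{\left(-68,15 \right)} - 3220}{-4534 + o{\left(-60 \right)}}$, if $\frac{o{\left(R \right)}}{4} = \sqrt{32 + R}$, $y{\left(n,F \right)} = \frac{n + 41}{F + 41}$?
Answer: $\frac{408846649}{575612912} + \frac{180347 i \sqrt{7}}{143903228} \approx 0.71028 + 0.0033158 i$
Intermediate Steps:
$y{\left(n,F \right)} = \frac{41 + n}{41 + F}$
$o{\left(R \right)} = 4 \sqrt{32 + R}$
$\frac{y{\left(-68,15 \right)} - 3220}{-4534 + o{\left(-60 \right)}} = \frac{\frac{41 - 68}{41 + 15} - 3220}{-4534 + 4 \sqrt{32 - 60}} = \frac{\frac{1}{56} \left(-27\right) - 3220}{-4534 + 4 \sqrt{-28}} = \frac{\frac{1}{56} \left(-27\right) - 3220}{-4534 + 4 \cdot 2 i \sqrt{7}} = \frac{- \frac{27}{56} - 3220}{-4534 + 8 i \sqrt{7}} = - \frac{180347}{56 \left(-4534 + 8 i \sqrt{7}\right)}$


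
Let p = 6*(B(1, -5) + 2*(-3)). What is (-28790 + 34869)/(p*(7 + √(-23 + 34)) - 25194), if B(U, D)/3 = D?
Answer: -13209667/56648595 + 42553*√11/37765730 ≈ -0.22945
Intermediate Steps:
B(U, D) = 3*D
p = -126 (p = 6*(3*(-5) + 2*(-3)) = 6*(-15 - 6) = 6*(-21) = -126)
(-28790 + 34869)/(p*(7 + √(-23 + 34)) - 25194) = (-28790 + 34869)/(-126*(7 + √(-23 + 34)) - 25194) = 6079/(-126*(7 + √11) - 25194) = 6079/((-882 - 126*√11) - 25194) = 6079/(-26076 - 126*√11)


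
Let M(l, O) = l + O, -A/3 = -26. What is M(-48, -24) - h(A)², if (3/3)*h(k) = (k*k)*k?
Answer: -225199600776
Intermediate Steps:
A = 78 (A = -3*(-26) = 78)
h(k) = k³ (h(k) = (k*k)*k = k²*k = k³)
M(l, O) = O + l
M(-48, -24) - h(A)² = (-24 - 48) - (78³)² = -72 - 1*474552² = -72 - 1*225199600704 = -72 - 225199600704 = -225199600776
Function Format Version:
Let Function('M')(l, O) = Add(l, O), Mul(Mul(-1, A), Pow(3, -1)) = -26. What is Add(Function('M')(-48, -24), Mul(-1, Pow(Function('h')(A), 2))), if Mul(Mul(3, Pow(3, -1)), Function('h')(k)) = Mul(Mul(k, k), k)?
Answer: -225199600776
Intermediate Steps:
A = 78 (A = Mul(-3, -26) = 78)
Function('h')(k) = Pow(k, 3) (Function('h')(k) = Mul(Mul(k, k), k) = Mul(Pow(k, 2), k) = Pow(k, 3))
Function('M')(l, O) = Add(O, l)
Add(Function('M')(-48, -24), Mul(-1, Pow(Function('h')(A), 2))) = Add(Add(-24, -48), Mul(-1, Pow(Pow(78, 3), 2))) = Add(-72, Mul(-1, Pow(474552, 2))) = Add(-72, Mul(-1, 225199600704)) = Add(-72, -225199600704) = -225199600776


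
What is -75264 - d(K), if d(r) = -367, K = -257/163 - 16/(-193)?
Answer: -74897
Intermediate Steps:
K = -46993/31459 (K = -257*1/163 - 16*(-1/193) = -257/163 + 16/193 = -46993/31459 ≈ -1.4938)
-75264 - d(K) = -75264 - 1*(-367) = -75264 + 367 = -74897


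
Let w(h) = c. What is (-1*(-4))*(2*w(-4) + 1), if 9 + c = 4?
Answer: -36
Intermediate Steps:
c = -5 (c = -9 + 4 = -5)
w(h) = -5
(-1*(-4))*(2*w(-4) + 1) = (-1*(-4))*(2*(-5) + 1) = 4*(-10 + 1) = 4*(-9) = -36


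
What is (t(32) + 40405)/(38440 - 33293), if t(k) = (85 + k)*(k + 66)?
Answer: 51871/5147 ≈ 10.078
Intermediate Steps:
t(k) = (66 + k)*(85 + k) (t(k) = (85 + k)*(66 + k) = (66 + k)*(85 + k))
(t(32) + 40405)/(38440 - 33293) = ((5610 + 32**2 + 151*32) + 40405)/(38440 - 33293) = ((5610 + 1024 + 4832) + 40405)/5147 = (11466 + 40405)*(1/5147) = 51871*(1/5147) = 51871/5147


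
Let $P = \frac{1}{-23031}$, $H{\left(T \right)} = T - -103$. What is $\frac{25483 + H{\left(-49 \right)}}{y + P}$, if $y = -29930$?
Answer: $- \frac{588142647}{689317831} \approx -0.85322$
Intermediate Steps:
$H{\left(T \right)} = 103 + T$ ($H{\left(T \right)} = T + 103 = 103 + T$)
$P = - \frac{1}{23031} \approx -4.342 \cdot 10^{-5}$
$\frac{25483 + H{\left(-49 \right)}}{y + P} = \frac{25483 + \left(103 - 49\right)}{-29930 - \frac{1}{23031}} = \frac{25483 + 54}{- \frac{689317831}{23031}} = 25537 \left(- \frac{23031}{689317831}\right) = - \frac{588142647}{689317831}$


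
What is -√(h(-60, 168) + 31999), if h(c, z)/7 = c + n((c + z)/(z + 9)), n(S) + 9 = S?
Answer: -4*√6857629/59 ≈ -177.54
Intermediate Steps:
n(S) = -9 + S
h(c, z) = -63 + 7*c + 7*(c + z)/(9 + z) (h(c, z) = 7*(c + (-9 + (c + z)/(z + 9))) = 7*(c + (-9 + (c + z)/(9 + z))) = 7*(-9 + c + (c + z)/(9 + z)) = -63 + 7*c + 7*(c + z)/(9 + z))
-√(h(-60, 168) + 31999) = -√(7*(-81 - 8*168 + 10*(-60) - 60*168)/(9 + 168) + 31999) = -√(7*(-81 - 1344 - 600 - 10080)/177 + 31999) = -√(7*(1/177)*(-12105) + 31999) = -√(-28245/59 + 31999) = -√(1859696/59) = -4*√6857629/59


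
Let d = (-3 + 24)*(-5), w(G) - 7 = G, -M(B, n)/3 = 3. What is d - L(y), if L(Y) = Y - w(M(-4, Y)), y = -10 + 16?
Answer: -113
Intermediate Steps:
M(B, n) = -9 (M(B, n) = -3*3 = -9)
w(G) = 7 + G
y = 6
d = -105 (d = 21*(-5) = -105)
L(Y) = 2 + Y (L(Y) = Y - (7 - 9) = Y - 1*(-2) = Y + 2 = 2 + Y)
d - L(y) = -105 - (2 + 6) = -105 - 1*8 = -105 - 8 = -113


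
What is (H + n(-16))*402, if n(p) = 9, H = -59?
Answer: -20100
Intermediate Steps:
(H + n(-16))*402 = (-59 + 9)*402 = -50*402 = -20100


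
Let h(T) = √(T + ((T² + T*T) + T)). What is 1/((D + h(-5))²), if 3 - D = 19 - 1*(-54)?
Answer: 1/(4*(35 - √10)²) ≈ 0.00024664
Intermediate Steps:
D = -70 (D = 3 - (19 - 1*(-54)) = 3 - (19 + 54) = 3 - 1*73 = 3 - 73 = -70)
h(T) = √(2*T + 2*T²) (h(T) = √(T + ((T² + T²) + T)) = √(T + (2*T² + T)) = √(T + (T + 2*T²)) = √(2*T + 2*T²))
1/((D + h(-5))²) = 1/((-70 + √2*√(-5*(1 - 5)))²) = 1/((-70 + √2*√(-5*(-4)))²) = 1/((-70 + √2*√20)²) = 1/((-70 + √2*(2*√5))²) = 1/((-70 + 2*√10)²) = (-70 + 2*√10)⁻²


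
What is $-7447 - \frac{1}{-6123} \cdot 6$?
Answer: $- \frac{15199325}{2041} \approx -7447.0$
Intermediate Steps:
$-7447 - \frac{1}{-6123} \cdot 6 = -7447 - \left(- \frac{1}{6123}\right) 6 = -7447 - - \frac{2}{2041} = -7447 + \frac{2}{2041} = - \frac{15199325}{2041}$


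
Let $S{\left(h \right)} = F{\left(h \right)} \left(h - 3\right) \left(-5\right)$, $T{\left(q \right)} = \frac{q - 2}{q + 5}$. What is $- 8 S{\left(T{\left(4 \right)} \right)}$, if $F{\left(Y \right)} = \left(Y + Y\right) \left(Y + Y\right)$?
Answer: $- \frac{16000}{729} \approx -21.948$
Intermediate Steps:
$F{\left(Y \right)} = 4 Y^{2}$ ($F{\left(Y \right)} = 2 Y 2 Y = 4 Y^{2}$)
$T{\left(q \right)} = \frac{-2 + q}{5 + q}$
$S{\left(h \right)} = - 20 h^{2} \left(-3 + h\right)$ ($S{\left(h \right)} = 4 h^{2} \left(h - 3\right) \left(-5\right) = 4 h^{2} \left(-3 + h\right) \left(-5\right) = - 20 h^{2} \left(-3 + h\right)$)
$- 8 S{\left(T{\left(4 \right)} \right)} = - 8 \cdot 20 \left(\frac{-2 + 4}{5 + 4}\right)^{2} \left(3 - \frac{-2 + 4}{5 + 4}\right) = - 8 \cdot 20 \left(\frac{1}{9} \cdot 2\right)^{2} \left(3 - \frac{1}{9} \cdot 2\right) = - 8 \cdot 20 \left(\frac{2}{9}\right)^{2} \left(3 - \frac{2}{9}\right) = - 8 \cdot 20 \cdot \frac{4}{81} \left(3 - \frac{2}{9}\right) = - 8 \cdot 20 \cdot \frac{4}{81} \cdot \frac{25}{9} = \left(-8\right) \frac{2000}{729} = - \frac{16000}{729}$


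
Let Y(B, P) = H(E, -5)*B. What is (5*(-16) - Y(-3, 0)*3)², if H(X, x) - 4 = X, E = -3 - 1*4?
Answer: 11449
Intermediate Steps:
E = -7 (E = -3 - 4 = -7)
H(X, x) = 4 + X
Y(B, P) = -3*B (Y(B, P) = (4 - 7)*B = -3*B)
(5*(-16) - Y(-3, 0)*3)² = (5*(-16) - (-3*(-3))*3)² = (-80 - 9*3)² = (-80 - 1*27)² = (-80 - 27)² = (-107)² = 11449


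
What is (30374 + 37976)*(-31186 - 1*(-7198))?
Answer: -1639579800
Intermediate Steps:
(30374 + 37976)*(-31186 - 1*(-7198)) = 68350*(-31186 + 7198) = 68350*(-23988) = -1639579800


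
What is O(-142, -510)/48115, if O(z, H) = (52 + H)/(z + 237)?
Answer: -458/4570925 ≈ -0.00010020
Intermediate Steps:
O(z, H) = (52 + H)/(237 + z)
O(-142, -510)/48115 = ((52 - 510)/(237 - 142))/48115 = (-458/95)*(1/48115) = ((1/95)*(-458))*(1/48115) = -458/95*1/48115 = -458/4570925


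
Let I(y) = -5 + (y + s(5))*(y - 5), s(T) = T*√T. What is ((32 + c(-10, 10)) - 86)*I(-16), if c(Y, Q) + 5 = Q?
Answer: -16219 + 5145*√5 ≈ -4714.4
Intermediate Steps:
c(Y, Q) = -5 + Q
s(T) = T^(3/2)
I(y) = -5 + (-5 + y)*(y + 5*√5) (I(y) = -5 + (y + 5^(3/2))*(y - 5) = -5 + (y + 5*√5)*(-5 + y) = -5 + (-5 + y)*(y + 5*√5))
((32 + c(-10, 10)) - 86)*I(-16) = ((32 + (-5 + 10)) - 86)*(-5 + (-16)² - 25*√5 - 5*(-16) + 5*(-16)*√5) = ((32 + 5) - 86)*(-5 + 256 - 25*√5 + 80 - 80*√5) = (37 - 86)*(331 - 105*√5) = -49*(331 - 105*√5) = -16219 + 5145*√5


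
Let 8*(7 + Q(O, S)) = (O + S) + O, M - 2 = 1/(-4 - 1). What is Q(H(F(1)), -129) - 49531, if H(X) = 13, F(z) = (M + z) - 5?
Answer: -396407/8 ≈ -49551.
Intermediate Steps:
M = 9/5 (M = 2 + 1/(-4 - 1) = 2 + 1/(-5) = 2 - ⅕ = 9/5 ≈ 1.8000)
F(z) = -16/5 + z (F(z) = (9/5 + z) - 5 = -16/5 + z)
Q(O, S) = -7 + O/4 + S/8 (Q(O, S) = -7 + ((O + S) + O)/8 = -7 + (S + 2*O)/8 = -7 + (O/4 + S/8) = -7 + O/4 + S/8)
Q(H(F(1)), -129) - 49531 = (-7 + (¼)*13 + (⅛)*(-129)) - 49531 = (-7 + 13/4 - 129/8) - 49531 = -159/8 - 49531 = -396407/8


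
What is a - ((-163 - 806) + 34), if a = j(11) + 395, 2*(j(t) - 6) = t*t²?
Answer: 4003/2 ≈ 2001.5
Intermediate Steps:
j(t) = 6 + t³/2 (j(t) = 6 + (t*t²)/2 = 6 + t³/2)
a = 2133/2 (a = (6 + (½)*11³) + 395 = (6 + (½)*1331) + 395 = (6 + 1331/2) + 395 = 1343/2 + 395 = 2133/2 ≈ 1066.5)
a - ((-163 - 806) + 34) = 2133/2 - ((-163 - 806) + 34) = 2133/2 - (-969 + 34) = 2133/2 - 1*(-935) = 2133/2 + 935 = 4003/2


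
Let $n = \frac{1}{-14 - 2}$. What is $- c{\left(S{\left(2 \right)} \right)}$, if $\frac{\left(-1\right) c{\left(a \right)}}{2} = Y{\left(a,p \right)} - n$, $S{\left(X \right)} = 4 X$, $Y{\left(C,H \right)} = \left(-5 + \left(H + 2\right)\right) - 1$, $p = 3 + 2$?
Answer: $\frac{17}{8} \approx 2.125$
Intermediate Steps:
$p = 5$
$Y{\left(C,H \right)} = -4 + H$ ($Y{\left(C,H \right)} = \left(-5 + \left(2 + H\right)\right) - 1 = \left(-3 + H\right) - 1 = -4 + H$)
$n = - \frac{1}{16}$ ($n = \frac{1}{-16} = - \frac{1}{16} \approx -0.0625$)
$c{\left(a \right)} = - \frac{17}{8}$ ($c{\left(a \right)} = - 2 \left(\left(-4 + 5\right) - - \frac{1}{16}\right) = - 2 \left(1 + \frac{1}{16}\right) = \left(-2\right) \frac{17}{16} = - \frac{17}{8}$)
$- c{\left(S{\left(2 \right)} \right)} = \left(-1\right) \left(- \frac{17}{8}\right) = \frac{17}{8}$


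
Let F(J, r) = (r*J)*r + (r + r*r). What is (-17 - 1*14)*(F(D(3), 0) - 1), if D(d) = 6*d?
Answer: 31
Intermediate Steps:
F(J, r) = r + r² + J*r² (F(J, r) = (J*r)*r + (r + r²) = J*r² + (r + r²) = r + r² + J*r²)
(-17 - 1*14)*(F(D(3), 0) - 1) = (-17 - 1*14)*(0*(1 + 0 + (6*3)*0) - 1) = (-17 - 14)*(0*(1 + 0 + 18*0) - 1) = -31*(0*(1 + 0 + 0) - 1) = -31*(0*1 - 1) = -31*(0 - 1) = -31*(-1) = 31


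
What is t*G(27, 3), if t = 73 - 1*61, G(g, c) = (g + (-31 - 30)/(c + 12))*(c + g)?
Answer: 8256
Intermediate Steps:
G(g, c) = (c + g)*(g - 61/(12 + c)) (G(g, c) = (g - 61/(12 + c))*(c + g) = (c + g)*(g - 61/(12 + c)))
t = 12 (t = 73 - 61 = 12)
t*G(27, 3) = 12*((-61*3 - 61*27 + 12*27**2 + 3*27**2 + 27*3**2 + 12*3*27)/(12 + 3)) = 12*((-183 - 1647 + 12*729 + 3*729 + 27*9 + 972)/15) = 12*((-183 - 1647 + 8748 + 2187 + 243 + 972)/15) = 12*((1/15)*10320) = 12*688 = 8256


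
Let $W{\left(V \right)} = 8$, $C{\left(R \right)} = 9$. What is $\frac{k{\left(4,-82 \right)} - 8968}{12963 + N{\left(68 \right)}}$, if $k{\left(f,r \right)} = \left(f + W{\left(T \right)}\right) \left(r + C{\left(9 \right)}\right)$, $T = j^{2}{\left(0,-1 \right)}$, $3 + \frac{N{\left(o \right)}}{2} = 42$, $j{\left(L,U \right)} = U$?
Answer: $- \frac{428}{567} \approx -0.75485$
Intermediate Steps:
$N{\left(o \right)} = 78$ ($N{\left(o \right)} = -6 + 2 \cdot 42 = -6 + 84 = 78$)
$T = 1$ ($T = \left(-1\right)^{2} = 1$)
$k{\left(f,r \right)} = \left(8 + f\right) \left(9 + r\right)$ ($k{\left(f,r \right)} = \left(f + 8\right) \left(r + 9\right) = \left(8 + f\right) \left(9 + r\right)$)
$\frac{k{\left(4,-82 \right)} - 8968}{12963 + N{\left(68 \right)}} = \frac{\left(72 + 8 \left(-82\right) + 9 \cdot 4 + 4 \left(-82\right)\right) - 8968}{12963 + 78} = \frac{\left(72 - 656 + 36 - 328\right) - 8968}{13041} = \left(-876 - 8968\right) \frac{1}{13041} = \left(-9844\right) \frac{1}{13041} = - \frac{428}{567}$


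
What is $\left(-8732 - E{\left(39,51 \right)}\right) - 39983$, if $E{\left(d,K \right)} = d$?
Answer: $-48754$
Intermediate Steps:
$\left(-8732 - E{\left(39,51 \right)}\right) - 39983 = \left(-8732 - 39\right) - 39983 = -8771 - 39983 = -48754$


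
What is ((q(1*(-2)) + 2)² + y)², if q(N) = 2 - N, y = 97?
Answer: 17689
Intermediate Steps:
((q(1*(-2)) + 2)² + y)² = (((2 - (-2)) + 2)² + 97)² = (((2 - 1*(-2)) + 2)² + 97)² = (((2 + 2) + 2)² + 97)² = ((4 + 2)² + 97)² = (6² + 97)² = (36 + 97)² = 133² = 17689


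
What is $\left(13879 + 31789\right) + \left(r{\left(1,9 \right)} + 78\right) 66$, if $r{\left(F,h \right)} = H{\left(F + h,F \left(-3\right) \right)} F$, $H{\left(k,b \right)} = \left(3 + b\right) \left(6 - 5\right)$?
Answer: $50816$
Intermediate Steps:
$H{\left(k,b \right)} = 3 + b$ ($H{\left(k,b \right)} = \left(3 + b\right) 1 = 3 + b$)
$r{\left(F,h \right)} = F \left(3 - 3 F\right)$ ($r{\left(F,h \right)} = \left(3 + F \left(-3\right)\right) F = \left(3 - 3 F\right) F = F \left(3 - 3 F\right)$)
$\left(13879 + 31789\right) + \left(r{\left(1,9 \right)} + 78\right) 66 = \left(13879 + 31789\right) + \left(3 \cdot 1 \left(1 - 1\right) + 78\right) 66 = 45668 + \left(3 \cdot 1 \left(1 - 1\right) + 78\right) 66 = 45668 + \left(3 \cdot 1 \cdot 0 + 78\right) 66 = 45668 + \left(0 + 78\right) 66 = 45668 + 78 \cdot 66 = 45668 + 5148 = 50816$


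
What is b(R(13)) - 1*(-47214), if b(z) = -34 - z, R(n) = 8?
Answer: 47172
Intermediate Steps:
b(R(13)) - 1*(-47214) = (-34 - 1*8) - 1*(-47214) = (-34 - 8) + 47214 = -42 + 47214 = 47172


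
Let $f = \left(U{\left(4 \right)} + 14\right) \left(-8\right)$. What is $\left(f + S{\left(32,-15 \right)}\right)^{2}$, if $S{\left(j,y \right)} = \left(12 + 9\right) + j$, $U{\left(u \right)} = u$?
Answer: $8281$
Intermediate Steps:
$S{\left(j,y \right)} = 21 + j$
$f = -144$ ($f = \left(4 + 14\right) \left(-8\right) = 18 \left(-8\right) = -144$)
$\left(f + S{\left(32,-15 \right)}\right)^{2} = \left(-144 + \left(21 + 32\right)\right)^{2} = \left(-144 + 53\right)^{2} = \left(-91\right)^{2} = 8281$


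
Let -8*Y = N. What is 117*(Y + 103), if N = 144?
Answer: 9945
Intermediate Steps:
Y = -18 (Y = -⅛*144 = -18)
117*(Y + 103) = 117*(-18 + 103) = 117*85 = 9945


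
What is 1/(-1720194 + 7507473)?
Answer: 1/5787279 ≈ 1.7279e-7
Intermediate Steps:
1/(-1720194 + 7507473) = 1/5787279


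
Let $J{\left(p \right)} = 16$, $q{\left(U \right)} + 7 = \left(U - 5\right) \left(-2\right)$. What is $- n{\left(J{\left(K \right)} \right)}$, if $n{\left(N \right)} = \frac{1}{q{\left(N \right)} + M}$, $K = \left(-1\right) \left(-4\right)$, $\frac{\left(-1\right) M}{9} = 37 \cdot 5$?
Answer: $\frac{1}{1694} \approx 0.00059032$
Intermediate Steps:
$q{\left(U \right)} = 3 - 2 U$ ($q{\left(U \right)} = -7 + \left(U - 5\right) \left(-2\right) = -7 + \left(-5 + U\right) \left(-2\right) = -7 - \left(-10 + 2 U\right) = 3 - 2 U$)
$M = -1665$ ($M = - 9 \cdot 37 \cdot 5 = \left(-9\right) 185 = -1665$)
$K = 4$
$n{\left(N \right)} = \frac{1}{-1662 - 2 N}$ ($n{\left(N \right)} = \frac{1}{\left(3 - 2 N\right) - 1665} = \frac{1}{-1662 - 2 N}$)
$- n{\left(J{\left(K \right)} \right)} = - \frac{-1}{1662 + 2 \cdot 16} = - \frac{-1}{1662 + 32} = - \frac{-1}{1694} = \left(-1\right) \left(- \frac{1}{1694}\right) = \frac{1}{1694}$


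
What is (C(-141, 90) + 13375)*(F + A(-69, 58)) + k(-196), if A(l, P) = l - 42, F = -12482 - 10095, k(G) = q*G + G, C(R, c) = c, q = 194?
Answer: -305532140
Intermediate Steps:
k(G) = 195*G (k(G) = 194*G + G = 195*G)
F = -22577
A(l, P) = -42 + l
(C(-141, 90) + 13375)*(F + A(-69, 58)) + k(-196) = (90 + 13375)*(-22577 + (-42 - 69)) + 195*(-196) = 13465*(-22577 - 111) - 38220 = 13465*(-22688) - 38220 = -305493920 - 38220 = -305532140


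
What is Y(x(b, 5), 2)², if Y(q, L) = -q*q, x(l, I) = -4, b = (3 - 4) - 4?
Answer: 256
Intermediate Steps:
b = -5 (b = -1 - 4 = -5)
Y(q, L) = -q²
Y(x(b, 5), 2)² = (-1*(-4)²)² = (-1*16)² = (-16)² = 256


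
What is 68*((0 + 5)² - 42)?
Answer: -1156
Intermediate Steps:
68*((0 + 5)² - 42) = 68*(5² - 42) = 68*(25 - 42) = 68*(-17) = -1156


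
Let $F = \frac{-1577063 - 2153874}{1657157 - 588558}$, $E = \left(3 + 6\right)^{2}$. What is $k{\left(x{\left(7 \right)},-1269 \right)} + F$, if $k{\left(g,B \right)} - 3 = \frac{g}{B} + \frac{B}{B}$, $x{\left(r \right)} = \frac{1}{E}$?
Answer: $\frac{7980076936}{15691460373} \approx 0.50856$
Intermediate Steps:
$E = 81$ ($E = 9^{2} = 81$)
$x{\left(r \right)} = \frac{1}{81}$
$k{\left(g,B \right)} = 4 + \frac{g}{B}$ ($k{\left(g,B \right)} = 3 + \left(\frac{g}{B} + \frac{B}{B}\right) = 3 + \left(\frac{g}{B} + 1\right) = 3 + \left(1 + \frac{g}{B}\right) = 4 + \frac{g}{B}$)
$F = - \frac{532991}{152657}$ ($F = - \frac{3730937}{1068599} = \left(-3730937\right) \frac{1}{1068599} = - \frac{532991}{152657} \approx -3.4914$)
$k{\left(x{\left(7 \right)},-1269 \right)} + F = \left(4 + \frac{1}{81 \left(-1269\right)}\right) - \frac{532991}{152657} = \left(4 + \frac{1}{81} \left(- \frac{1}{1269}\right)\right) - \frac{532991}{152657} = \left(4 - \frac{1}{102789}\right) - \frac{532991}{152657} = \frac{411155}{102789} - \frac{532991}{152657} = \frac{7980076936}{15691460373}$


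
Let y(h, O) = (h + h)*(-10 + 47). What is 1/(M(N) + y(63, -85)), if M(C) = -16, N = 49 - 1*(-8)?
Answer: 1/4646 ≈ 0.00021524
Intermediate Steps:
N = 57 (N = 49 + 8 = 57)
y(h, O) = 74*h (y(h, O) = (2*h)*37 = 74*h)
1/(M(N) + y(63, -85)) = 1/(-16 + 74*63) = 1/(-16 + 4662) = 1/4646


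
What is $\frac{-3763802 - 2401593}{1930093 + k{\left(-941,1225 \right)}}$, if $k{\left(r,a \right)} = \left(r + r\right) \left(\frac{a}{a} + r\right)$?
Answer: $- \frac{6165395}{3699173} \approx -1.6667$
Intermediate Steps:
$k{\left(r,a \right)} = 2 r \left(1 + r\right)$
$\frac{-3763802 - 2401593}{1930093 + k{\left(-941,1225 \right)}} = \frac{-3763802 - 2401593}{1930093 + 2 \left(-941\right) \left(1 - 941\right)} = - \frac{6165395}{1930093 + 2 \left(-941\right) \left(-940\right)} = - \frac{6165395}{1930093 + 1769080} = - \frac{6165395}{3699173}$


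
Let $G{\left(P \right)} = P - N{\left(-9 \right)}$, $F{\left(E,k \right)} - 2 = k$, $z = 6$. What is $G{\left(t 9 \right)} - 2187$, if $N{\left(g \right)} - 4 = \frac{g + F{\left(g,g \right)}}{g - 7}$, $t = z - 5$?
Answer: $-2183$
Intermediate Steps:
$F{\left(E,k \right)} = 2 + k$
$t = 1$ ($t = 6 - 5 = 1$)
$N{\left(g \right)} = 4 + \frac{2 + 2 g}{-7 + g}$ ($N{\left(g \right)} = 4 + \frac{g + \left(2 + g\right)}{g - 7} = 4 + \frac{2 + 2 g}{-7 + g}$)
$G{\left(P \right)} = -5 + P$ ($G{\left(P \right)} = P - \frac{2 \left(-13 + 3 \left(-9\right)\right)}{-7 - 9} = P - \frac{2 \left(-13 - 27\right)}{-16} = P - 2 \left(- \frac{1}{16}\right) \left(-40\right) = P - 5 = -5 + P$)
$G{\left(t 9 \right)} - 2187 = \left(-5 + 1 \cdot 9\right) - 2187 = \left(-5 + 9\right) - 2187 = 4 - 2187 = -2183$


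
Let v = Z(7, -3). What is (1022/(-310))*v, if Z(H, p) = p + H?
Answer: -2044/155 ≈ -13.187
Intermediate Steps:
Z(H, p) = H + p
v = 4 (v = 7 - 3 = 4)
(1022/(-310))*v = (1022/(-310))*4 = (1022*(-1/310))*4 = -511/155*4 = -2044/155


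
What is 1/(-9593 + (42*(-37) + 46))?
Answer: -1/11101 ≈ -9.0082e-5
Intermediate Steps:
1/(-9593 + (42*(-37) + 46)) = 1/(-9593 + (-1554 + 46)) = 1/(-9593 - 1508) = 1/(-11101) = -1/11101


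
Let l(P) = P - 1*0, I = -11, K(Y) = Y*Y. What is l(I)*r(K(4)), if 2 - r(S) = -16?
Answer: -198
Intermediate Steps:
K(Y) = Y²
r(S) = 18 (r(S) = 2 - 1*(-16) = 2 + 16 = 18)
l(P) = P (l(P) = P + 0 = P)
l(I)*r(K(4)) = -11*18 = -198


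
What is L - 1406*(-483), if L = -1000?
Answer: 678098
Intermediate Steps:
L - 1406*(-483) = -1000 - 1406*(-483) = -1000 + 679098 = 678098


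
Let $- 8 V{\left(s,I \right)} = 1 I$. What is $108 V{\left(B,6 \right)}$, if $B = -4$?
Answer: $-81$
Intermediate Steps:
$V{\left(s,I \right)} = - \frac{I}{8}$ ($V{\left(s,I \right)} = - \frac{1 I}{8} = - \frac{I}{8}$)
$108 V{\left(B,6 \right)} = 108 \left(\left(- \frac{1}{8}\right) 6\right) = 108 \left(- \frac{3}{4}\right) = -81$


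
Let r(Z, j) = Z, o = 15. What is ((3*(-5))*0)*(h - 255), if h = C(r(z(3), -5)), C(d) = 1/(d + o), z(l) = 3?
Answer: 0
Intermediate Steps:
C(d) = 1/(15 + d) (C(d) = 1/(d + 15) = 1/(15 + d))
h = 1/18 (h = 1/(15 + 3) = 1/18 ≈ 0.055556)
((3*(-5))*0)*(h - 255) = ((3*(-5))*0)*(1/18 - 255) = -15*0*(-4589/18) = 0*(-4589/18) = 0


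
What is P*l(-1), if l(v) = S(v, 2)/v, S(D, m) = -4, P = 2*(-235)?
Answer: -1880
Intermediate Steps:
P = -470
l(v) = -4/v
P*l(-1) = -(-1880)/(-1) = -(-1880)*(-1) = -470*4 = -1880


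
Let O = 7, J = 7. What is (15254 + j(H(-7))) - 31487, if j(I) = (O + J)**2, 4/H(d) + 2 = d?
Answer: -16037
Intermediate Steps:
H(d) = 4/(-2 + d)
j(I) = 196 (j(I) = (7 + 7)**2 = 14**2 = 196)
(15254 + j(H(-7))) - 31487 = (15254 + 196) - 31487 = 15450 - 31487 = -16037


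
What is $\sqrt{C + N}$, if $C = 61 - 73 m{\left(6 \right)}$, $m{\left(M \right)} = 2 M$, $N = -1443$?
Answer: $i \sqrt{2258} \approx 47.518 i$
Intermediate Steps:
$C = -815$ ($C = 61 - 73 \cdot 2 \cdot 6 = 61 - 876 = -815$)
$\sqrt{C + N} = \sqrt{-815 - 1443} = \sqrt{-2258} = i \sqrt{2258}$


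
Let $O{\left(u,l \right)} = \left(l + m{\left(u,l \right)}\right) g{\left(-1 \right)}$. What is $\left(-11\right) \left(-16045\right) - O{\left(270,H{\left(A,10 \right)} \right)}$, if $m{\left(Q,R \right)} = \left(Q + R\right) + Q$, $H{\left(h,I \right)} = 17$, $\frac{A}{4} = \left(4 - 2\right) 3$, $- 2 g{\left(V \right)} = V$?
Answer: $176208$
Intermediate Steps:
$g{\left(V \right)} = - \frac{V}{2}$
$A = 24$ ($A = 4 \left(4 - 2\right) 3 = 4 \cdot 2 \cdot 3 = 4 \cdot 6 = 24$)
$m{\left(Q,R \right)} = R + 2 Q$
$O{\left(u,l \right)} = l + u$ ($O{\left(u,l \right)} = \left(l + \left(l + 2 u\right)\right) \left(\left(- \frac{1}{2}\right) \left(-1\right)\right) = \left(2 l + 2 u\right) \frac{1}{2} = l + u$)
$\left(-11\right) \left(-16045\right) - O{\left(270,H{\left(A,10 \right)} \right)} = \left(-11\right) \left(-16045\right) - \left(17 + 270\right) = 176495 - 287 = 176208$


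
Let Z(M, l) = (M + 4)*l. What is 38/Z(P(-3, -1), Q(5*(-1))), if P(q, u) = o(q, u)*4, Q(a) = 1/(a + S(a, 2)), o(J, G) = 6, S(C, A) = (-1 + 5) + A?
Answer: 19/14 ≈ 1.3571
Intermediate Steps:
S(C, A) = 4 + A
Q(a) = 1/(6 + a) (Q(a) = 1/(a + (4 + 2)) = 1/(a + 6) = 1/(6 + a))
P(q, u) = 24 (P(q, u) = 6*4 = 24)
Z(M, l) = l*(4 + M) (Z(M, l) = (4 + M)*l = l*(4 + M))
38/Z(P(-3, -1), Q(5*(-1))) = 38/(((4 + 24)/(6 + 5*(-1)))) = 38/((28/(6 - 5))) = 38/((28/1)) = 38/((1*28)) = 38/28 = 38*(1/28) = 19/14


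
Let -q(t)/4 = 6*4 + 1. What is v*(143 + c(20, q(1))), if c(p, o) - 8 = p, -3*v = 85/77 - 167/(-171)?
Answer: -27394/231 ≈ -118.59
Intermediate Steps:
v = -27394/39501 (v = -(85/77 - 167/(-171))/3 = -(85*(1/77) - 167*(-1/171))/3 = -(85/77 + 167/171)/3 = -⅓*27394/13167 = -27394/39501 ≈ -0.69350)
q(t) = -100 (q(t) = -4*(6*4 + 1) = -4*(24 + 1) = -4*25 = -100)
c(p, o) = 8 + p
v*(143 + c(20, q(1))) = -27394*(143 + (8 + 20))/39501 = -27394*(143 + 28)/39501 = -27394/39501*171 = -27394/231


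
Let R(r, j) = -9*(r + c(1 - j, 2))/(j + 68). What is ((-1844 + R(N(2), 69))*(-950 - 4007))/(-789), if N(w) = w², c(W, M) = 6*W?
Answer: -1234253344/108093 ≈ -11418.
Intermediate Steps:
R(r, j) = -9*(6 + r - 6*j)/(68 + j) (R(r, j) = -9*(r + 6*(1 - j))/(j + 68) = -9*(r + (6 - 6*j))/(68 + j) = -9*(6 + r - 6*j)/(68 + j))
((-1844 + R(N(2), 69))*(-950 - 4007))/(-789) = ((-1844 + 9*(-6 - 1*2² + 6*69)/(68 + 69))*(-950 - 4007))/(-789) = ((-1844 + 9*(-6 - 1*4 + 414)/137)*(-4957))*(-1/789) = ((-1844 + 9*(1/137)*(-6 - 4 + 414))*(-4957))*(-1/789) = ((-1844 + 9*(1/137)*404)*(-4957))*(-1/789) = ((-1844 + 3636/137)*(-4957))*(-1/789) = -248992/137*(-4957)*(-1/789) = (1234253344/137)*(-1/789) = -1234253344/108093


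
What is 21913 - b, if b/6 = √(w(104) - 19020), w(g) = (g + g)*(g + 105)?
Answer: 21913 - 12*√6113 ≈ 20975.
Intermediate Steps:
w(g) = 2*g*(105 + g) (w(g) = (2*g)*(105 + g) = 2*g*(105 + g))
b = 12*√6113 (b = 6*√(2*104*(105 + 104) - 19020) = 6*√(2*104*209 - 19020) = 6*√(43472 - 19020) = 6*√24452 = 6*(2*√6113) = 12*√6113 ≈ 938.23)
21913 - b = 21913 - 12*√6113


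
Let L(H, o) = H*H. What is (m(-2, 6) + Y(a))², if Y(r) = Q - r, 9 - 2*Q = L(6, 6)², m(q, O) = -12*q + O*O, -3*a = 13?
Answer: 12075625/36 ≈ 3.3543e+5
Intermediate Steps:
a = -13/3 (a = -⅓*13 = -13/3 ≈ -4.3333)
L(H, o) = H²
m(q, O) = O² - 12*q (m(q, O) = -12*q + O² = O² - 12*q)
Q = -1287/2 (Q = 9/2 - (6²)²/2 = 9/2 - ½*36² = 9/2 - ½*1296 = 9/2 - 648 = -1287/2 ≈ -643.50)
Y(r) = -1287/2 - r
(m(-2, 6) + Y(a))² = ((6² - 12*(-2)) + (-1287/2 - 1*(-13/3)))² = ((36 + 24) + (-1287/2 + 13/3))² = (60 - 3835/6)² = (-3475/6)² = 12075625/36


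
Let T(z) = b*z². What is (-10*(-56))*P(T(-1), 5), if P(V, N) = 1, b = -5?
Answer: 560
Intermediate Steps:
T(z) = -5*z²
(-10*(-56))*P(T(-1), 5) = -10*(-56)*1 = 560*1 = 560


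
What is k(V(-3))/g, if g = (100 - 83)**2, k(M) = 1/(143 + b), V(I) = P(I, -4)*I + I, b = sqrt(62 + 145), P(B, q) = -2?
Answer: 143/5849938 - 3*sqrt(23)/5849938 ≈ 2.1985e-5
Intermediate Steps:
b = 3*sqrt(23) (b = sqrt(207) = 3*sqrt(23) ≈ 14.387)
V(I) = -I (V(I) = -2*I + I = -I)
k(M) = 1/(143 + 3*sqrt(23))
g = 289 (g = 17**2 = 289)
k(V(-3))/g = (143/20242 - 3*sqrt(23)/20242)/289 = (143/20242 - 3*sqrt(23)/20242)*(1/289) = 143/5849938 - 3*sqrt(23)/5849938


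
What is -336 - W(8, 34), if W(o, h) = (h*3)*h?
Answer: -3804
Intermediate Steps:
W(o, h) = 3*h**2 (W(o, h) = (3*h)*h = 3*h**2)
-336 - W(8, 34) = -336 - 3*34**2 = -336 - 3*1156 = -336 - 1*3468 = -336 - 3468 = -3804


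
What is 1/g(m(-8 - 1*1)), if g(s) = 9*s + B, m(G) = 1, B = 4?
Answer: 1/13 ≈ 0.076923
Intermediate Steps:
g(s) = 4 + 9*s (g(s) = 9*s + 4 = 4 + 9*s)
1/g(m(-8 - 1*1)) = 1/(4 + 9*1) = 1/(4 + 9) = 1/13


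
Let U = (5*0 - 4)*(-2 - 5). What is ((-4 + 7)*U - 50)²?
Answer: 1156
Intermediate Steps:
U = 28 (U = (0 - 4)*(-7) = -4*(-7) = 28)
((-4 + 7)*U - 50)² = ((-4 + 7)*28 - 50)² = (3*28 - 50)² = (84 - 50)² = 34² = 1156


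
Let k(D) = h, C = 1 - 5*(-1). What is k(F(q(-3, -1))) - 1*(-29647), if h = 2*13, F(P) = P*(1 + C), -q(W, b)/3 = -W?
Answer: 29673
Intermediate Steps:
C = 6 (C = 1 + 5 = 6)
q(W, b) = 3*W (q(W, b) = -(-3)*W = 3*W)
F(P) = 7*P (F(P) = P*(1 + 6) = P*7 = 7*P)
h = 26
k(D) = 26
k(F(q(-3, -1))) - 1*(-29647) = 26 - 1*(-29647) = 26 + 29647 = 29673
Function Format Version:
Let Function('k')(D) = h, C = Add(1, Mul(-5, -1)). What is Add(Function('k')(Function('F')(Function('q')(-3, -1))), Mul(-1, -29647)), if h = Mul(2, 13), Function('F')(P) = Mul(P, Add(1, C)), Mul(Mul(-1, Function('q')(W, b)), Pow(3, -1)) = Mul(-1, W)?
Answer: 29673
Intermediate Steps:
C = 6 (C = Add(1, 5) = 6)
Function('q')(W, b) = Mul(3, W) (Function('q')(W, b) = Mul(-3, Mul(-1, W)) = Mul(3, W))
Function('F')(P) = Mul(7, P) (Function('F')(P) = Mul(P, Add(1, 6)) = Mul(P, 7) = Mul(7, P))
h = 26
Function('k')(D) = 26
Add(Function('k')(Function('F')(Function('q')(-3, -1))), Mul(-1, -29647)) = Add(26, Mul(-1, -29647)) = Add(26, 29647) = 29673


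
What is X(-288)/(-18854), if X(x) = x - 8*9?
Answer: 180/9427 ≈ 0.019094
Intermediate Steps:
X(x) = -72 + x (X(x) = x - 72 = -72 + x)
X(-288)/(-18854) = (-72 - 288)/(-18854) = -360*(-1/18854) = 180/9427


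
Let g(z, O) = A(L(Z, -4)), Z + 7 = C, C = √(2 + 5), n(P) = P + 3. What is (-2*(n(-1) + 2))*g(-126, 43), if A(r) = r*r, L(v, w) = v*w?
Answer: -7168 + 1792*√7 ≈ -2426.8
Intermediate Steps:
n(P) = 3 + P
C = √7 ≈ 2.6458
Z = -7 + √7 ≈ -4.3542
A(r) = r²
g(z, O) = (28 - 4*√7)² (g(z, O) = ((-7 + √7)*(-4))² = (28 - 4*√7)²)
(-2*(n(-1) + 2))*g(-126, 43) = (-2*((3 - 1) + 2))*(896 - 224*√7) = (-2*(2 + 2))*(896 - 224*√7) = (-2*4)*(896 - 224*√7) = -8*(896 - 224*√7) = -7168 + 1792*√7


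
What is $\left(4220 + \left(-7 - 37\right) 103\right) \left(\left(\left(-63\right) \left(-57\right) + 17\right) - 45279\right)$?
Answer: $13001352$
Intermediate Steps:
$\left(4220 + \left(-7 - 37\right) 103\right) \left(\left(\left(-63\right) \left(-57\right) + 17\right) - 45279\right) = \left(4220 - 4532\right) \left(\left(3591 + 17\right) - 45279\right) = \left(4220 - 4532\right) \left(3608 - 45279\right) = \left(-312\right) \left(-41671\right) = 13001352$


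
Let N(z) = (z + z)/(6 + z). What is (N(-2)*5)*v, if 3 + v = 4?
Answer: -5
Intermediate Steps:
N(z) = 2*z/(6 + z) (N(z) = (2*z)/(6 + z) = 2*z/(6 + z))
v = 1 (v = -3 + 4 = 1)
(N(-2)*5)*v = ((2*(-2)/(6 - 2))*5)*1 = ((2*(-2)/4)*5)*1 = ((2*(-2)*(¼))*5)*1 = -1*5*1 = -5*1 = -5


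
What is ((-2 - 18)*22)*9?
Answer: -3960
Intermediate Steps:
((-2 - 18)*22)*9 = -20*22*9 = -440*9 = -3960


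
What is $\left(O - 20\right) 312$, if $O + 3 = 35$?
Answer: $3744$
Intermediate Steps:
$O = 32$ ($O = -3 + 35 = 32$)
$\left(O - 20\right) 312 = \left(32 - 20\right) 312 = 12 \cdot 312 = 3744$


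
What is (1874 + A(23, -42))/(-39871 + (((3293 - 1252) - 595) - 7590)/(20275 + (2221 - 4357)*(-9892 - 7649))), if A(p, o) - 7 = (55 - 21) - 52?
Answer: -69839866413/1494678113365 ≈ -0.046726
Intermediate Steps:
A(p, o) = -11 (A(p, o) = 7 + ((55 - 21) - 52) = 7 + (34 - 52) = 7 - 18 = -11)
(1874 + A(23, -42))/(-39871 + (((3293 - 1252) - 595) - 7590)/(20275 + (2221 - 4357)*(-9892 - 7649))) = (1874 - 11)/(-39871 + (((3293 - 1252) - 595) - 7590)/(20275 + (2221 - 4357)*(-9892 - 7649))) = 1863/(-39871 + ((2041 - 595) - 7590)/(20275 - 2136*(-17541))) = 1863/(-39871 + (1446 - 7590)/(20275 + 37467576)) = 1863/(-39871 - 6144/37487851) = 1863/(-1494678113365/37487851) = 1863*(-37487851/1494678113365) = -69839866413/1494678113365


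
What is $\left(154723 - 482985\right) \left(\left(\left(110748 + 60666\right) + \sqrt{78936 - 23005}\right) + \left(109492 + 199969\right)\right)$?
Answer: $-157852989250 - 328262 \sqrt{55931} \approx -1.5793 \cdot 10^{11}$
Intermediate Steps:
$\left(154723 - 482985\right) \left(\left(\left(110748 + 60666\right) + \sqrt{78936 - 23005}\right) + \left(109492 + 199969\right)\right) = - 328262 \left(\left(171414 + \sqrt{55931}\right) + 309461\right) = - 328262 \left(480875 + \sqrt{55931}\right) = -157852989250 - 328262 \sqrt{55931}$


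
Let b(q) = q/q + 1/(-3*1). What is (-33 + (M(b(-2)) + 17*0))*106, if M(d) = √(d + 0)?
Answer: -3498 + 106*√6/3 ≈ -3411.5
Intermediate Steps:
b(q) = ⅔ (b(q) = 1 - ⅓*1 = 1 - ⅓ = ⅔)
M(d) = √d
(-33 + (M(b(-2)) + 17*0))*106 = (-33 + (√(⅔) + 17*0))*106 = (-33 + (√6/3 + 0))*106 = (-33 + √6/3)*106 = -3498 + 106*√6/3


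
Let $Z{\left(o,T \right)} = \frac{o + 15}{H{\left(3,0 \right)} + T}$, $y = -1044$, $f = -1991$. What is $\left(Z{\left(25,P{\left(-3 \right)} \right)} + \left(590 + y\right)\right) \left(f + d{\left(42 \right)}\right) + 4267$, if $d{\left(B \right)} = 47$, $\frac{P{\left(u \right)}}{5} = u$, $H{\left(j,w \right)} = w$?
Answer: $892027$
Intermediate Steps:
$P{\left(u \right)} = 5 u$
$Z{\left(o,T \right)} = \frac{15 + o}{T}$ ($Z{\left(o,T \right)} = \frac{o + 15}{0 + T} = \frac{15 + o}{T}$)
$\left(Z{\left(25,P{\left(-3 \right)} \right)} + \left(590 + y\right)\right) \left(f + d{\left(42 \right)}\right) + 4267 = \left(\frac{15 + 25}{5 \left(-3\right)} + \left(590 - 1044\right)\right) \left(-1991 + 47\right) + 4267 = \left(\frac{1}{-15} \cdot 40 - 454\right) \left(-1944\right) + 4267 = \left(\left(- \frac{1}{15}\right) 40 - 454\right) \left(-1944\right) + 4267 = \left(- \frac{8}{3} - 454\right) \left(-1944\right) + 4267 = \left(- \frac{1370}{3}\right) \left(-1944\right) + 4267 = 887760 + 4267 = 892027$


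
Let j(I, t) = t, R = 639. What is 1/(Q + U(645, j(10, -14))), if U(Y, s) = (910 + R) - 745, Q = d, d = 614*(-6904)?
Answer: -1/4238252 ≈ -2.3595e-7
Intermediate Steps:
d = -4239056
Q = -4239056
U(Y, s) = 804 (U(Y, s) = (910 + 639) - 745 = 1549 - 745 = 804)
1/(Q + U(645, j(10, -14))) = 1/(-4239056 + 804) = 1/(-4238252) = -1/4238252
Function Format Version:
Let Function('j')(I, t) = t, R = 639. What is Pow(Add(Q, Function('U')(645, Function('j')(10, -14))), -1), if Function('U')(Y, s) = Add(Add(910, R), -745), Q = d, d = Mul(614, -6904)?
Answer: Rational(-1, 4238252) ≈ -2.3595e-7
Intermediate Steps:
d = -4239056
Q = -4239056
Function('U')(Y, s) = 804 (Function('U')(Y, s) = Add(Add(910, 639), -745) = Add(1549, -745) = 804)
Pow(Add(Q, Function('U')(645, Function('j')(10, -14))), -1) = Pow(Add(-4239056, 804), -1) = Pow(-4238252, -1) = Rational(-1, 4238252)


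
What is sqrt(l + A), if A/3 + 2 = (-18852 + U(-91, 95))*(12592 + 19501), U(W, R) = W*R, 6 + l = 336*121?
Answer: I*sqrt(2647343019) ≈ 51452.0*I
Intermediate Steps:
l = 40650 (l = -6 + 336*121 = -6 + 40656 = 40650)
U(W, R) = R*W
A = -2647383669 (A = -6 + 3*((-18852 + 95*(-91))*(12592 + 19501)) = -6 + 3*((-18852 - 8645)*32093) = -6 + 3*(-27497*32093) = -6 + 3*(-882461221) = -6 - 2647383663 = -2647383669)
sqrt(l + A) = sqrt(40650 - 2647383669) = sqrt(-2647343019) = I*sqrt(2647343019)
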